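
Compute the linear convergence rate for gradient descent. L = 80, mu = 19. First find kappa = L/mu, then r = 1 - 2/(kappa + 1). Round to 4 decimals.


Step 1: Compute the condition number.
kappa = L/mu = 80/19 = 4.2105
Step 2: Compute the convergence rate.
r = 1 - 2/(kappa + 1) = 1 - 2*mu/(L + mu) = (L - mu)/(L + mu) = 61/99 = 0.6162


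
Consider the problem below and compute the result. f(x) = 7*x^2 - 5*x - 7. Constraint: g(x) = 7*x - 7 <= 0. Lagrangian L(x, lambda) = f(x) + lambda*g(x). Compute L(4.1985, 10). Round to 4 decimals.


Step 1: Evaluate f(x).
f(4.1985) = 7*4.1985^2 - 5*4.1985 - 7 = 95.3993
Step 2: Evaluate g(x).
g(4.1985) = 7*4.1985 - 7 = 22.3895
Step 3: Compute Lagrangian.
L = 95.3993 + 10*22.3895 = 319.2943


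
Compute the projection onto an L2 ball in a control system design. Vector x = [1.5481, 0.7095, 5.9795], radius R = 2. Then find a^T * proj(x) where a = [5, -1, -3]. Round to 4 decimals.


Step 1: Compute ||x|| (intermediates to 6 decimals).
||x|| = sqrt(1.5481^2 + 0.7095^2 + 5.9795^2) = 6.217268
Step 2: Project.
Since ||x|| > R, scale = R/||x|| = 2/6.217268 = 0.321685, proj(x) = scale * x
proj(x) = [0.498001, 0.228236, 1.923515]
Step 3: Dot product.
a^T * proj(x) = 5*0.498001 - 1*0.228236 - 3*1.923515 = -3.5088


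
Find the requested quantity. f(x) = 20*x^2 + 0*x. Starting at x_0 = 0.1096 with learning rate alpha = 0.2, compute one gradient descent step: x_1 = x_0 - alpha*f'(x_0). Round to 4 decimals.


We compute the gradient at x_0 and apply the update.
f'(x) = 40*x + 0
f'(0.1096) = 40*0.1096 + 0 = 4.384
x_1 = 0.1096 - 0.2*4.384 = -0.7672


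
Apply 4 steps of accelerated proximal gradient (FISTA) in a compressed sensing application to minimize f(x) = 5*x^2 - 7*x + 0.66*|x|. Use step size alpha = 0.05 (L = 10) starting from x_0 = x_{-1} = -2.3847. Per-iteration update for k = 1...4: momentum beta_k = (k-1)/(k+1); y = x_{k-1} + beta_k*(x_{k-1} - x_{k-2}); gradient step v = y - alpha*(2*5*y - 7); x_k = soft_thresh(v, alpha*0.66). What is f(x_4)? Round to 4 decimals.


FISTA on f(x) = 5*x^2 - 7*x + 0.66*|x|
L = 10, alpha = 0.05
Iteration 1: beta = 0.0, y = -2.3847 + 0.0*(-2.3847 + 2.3847) = -2.3847
  grad(y) = -30.847, v = y - alpha*grad = -0.8424
  prox(v) = soft_thresh(-0.8424, 0.033) = -0.8094
Iteration 2: beta = 0.3333, y = -0.8094 + 0.3333*(-0.8094 + 2.3847) = -0.2842
  grad(y) = -9.8423, v = y - alpha*grad = 0.2079
  prox(v) = soft_thresh(0.2079, 0.033) = 0.1749
Iteration 3: beta = 0.5, y = 0.1749 + 0.5*(0.1749 + 0.8094) = 0.667
  grad(y) = -0.33, v = y - alpha*grad = 0.6835
  prox(v) = soft_thresh(0.6835, 0.033) = 0.6505
Iteration 4: beta = 0.6, y = 0.6505 + 0.6*(0.6505 - 0.1749) = 0.9359
  grad(y) = 2.3587, v = y - alpha*grad = 0.8179
  prox(v) = soft_thresh(0.8179, 0.033) = 0.7849
f(x_4) = 5*0.7849^2 - 7*0.7849 + 0.66*|0.7849| = -1.8959


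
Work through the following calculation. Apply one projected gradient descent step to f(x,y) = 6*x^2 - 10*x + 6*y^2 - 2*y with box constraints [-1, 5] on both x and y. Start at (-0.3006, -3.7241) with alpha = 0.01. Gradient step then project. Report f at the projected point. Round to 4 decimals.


Step 1: Compute gradient at (-0.3006, -3.7241).
grad_x = 2*6*-0.3006 - 10 = -13.6072
grad_y = 2*6*-3.7241 - 2 = -46.6892
Step 2: Gradient step.
x_raw = -0.3006 - 0.01*-13.6072 = -0.1645
y_raw = -3.7241 - 0.01*-46.6892 = -3.2572
Step 3: Project onto [-1, 5].
x_proj = clip(-0.1645) = -0.1645
y_proj = clip(-3.2572) = -1.0
Step 4: Evaluate f.
f(-0.1645, -1.0) = 9.8077


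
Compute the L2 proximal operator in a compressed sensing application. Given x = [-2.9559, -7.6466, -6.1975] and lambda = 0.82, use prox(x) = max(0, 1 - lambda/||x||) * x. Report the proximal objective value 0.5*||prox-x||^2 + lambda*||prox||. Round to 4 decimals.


Step 1: Compute ||x||.
||x|| = 10.277
Step 2: Compute scaling factor.
scale = max(0, 1 - 0.82/10.277) = 0.9202
Step 3: prox(x) = [-2.72, -7.0365, -5.703]
||prox(x)|| = 9.457
Step 4: Proximal objective.
0.5*||prox-x||^2 = 0.3362
lambda*||prox|| = 7.7547
Total = 8.0909


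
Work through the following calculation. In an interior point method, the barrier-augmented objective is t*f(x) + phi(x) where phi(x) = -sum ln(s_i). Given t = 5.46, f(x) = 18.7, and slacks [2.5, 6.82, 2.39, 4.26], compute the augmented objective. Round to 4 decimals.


Step 1: Compute log-barrier.
ln values: [0.9163, 1.9199, 0.8713, 1.4493]
phi = -(0.9163 + 1.9199 + 0.8713 + 1.4493) = -5.1567
Step 2: Compute augmented objective.
t*f(x) = 5.46*18.7 = 102.102
Total = 102.102 - 5.1567 = 96.9453


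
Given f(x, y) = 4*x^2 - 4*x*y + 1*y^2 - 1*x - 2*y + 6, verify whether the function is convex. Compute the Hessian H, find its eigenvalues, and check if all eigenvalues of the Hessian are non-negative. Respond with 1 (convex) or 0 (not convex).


The Hessian of f(x,y) = 4*x^2 - 4*x*y + 1*y^2 - 1*x - 2*y + 6 is:
H = [[8, -4], [-4, 2]]
Trace = 8 + 2 = 10
Determinant = 8*2 - (-4)^2 = 0
Discriminant = (10)^2 - 4*0 = 100.0
Eigenvalues: lambda_1 = 0.0, lambda_2 = 10.0
The function is convex.

1


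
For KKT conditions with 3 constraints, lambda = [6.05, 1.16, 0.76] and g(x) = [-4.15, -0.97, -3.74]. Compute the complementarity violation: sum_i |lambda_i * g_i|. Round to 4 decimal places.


KKT complementary slackness check:
lambda_1 * g_1 = 6.05 * -4.15 = -25.1075
lambda_2 * g_2 = 1.16 * -0.97 = -1.1252
lambda_3 * g_3 = 0.76 * -3.74 = -2.8424
Total violation = 25.1075 + 1.1252 + 2.8424 = 29.0751


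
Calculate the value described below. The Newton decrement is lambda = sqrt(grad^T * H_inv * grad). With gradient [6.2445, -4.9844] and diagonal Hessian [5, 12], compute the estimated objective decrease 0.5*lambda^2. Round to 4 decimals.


Step 1: H is diagonal, so H^(-1) * g = [1.2489, -0.4154].
Step 2: g^T H^(-1) g = sum_i g_i^2 / H_ii
  = (6.2445)^2/5 + (-4.9844)^2/12
  = 7.7988 + 2.0704 = 9.8691
Step 3: Objective decrease = 0.5 * g^T H^(-1) g = 4.9346


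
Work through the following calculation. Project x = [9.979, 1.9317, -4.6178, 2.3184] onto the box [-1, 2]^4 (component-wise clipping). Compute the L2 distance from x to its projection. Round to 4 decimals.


Project each component onto [-1, 2].
clip(9.979) = 2.0, clip(1.9317) = 1.9317, clip(-4.6178) = -1.0, clip(2.3184) = 2.0
Projection = [2.0, 1.9317, -1.0, 2.0]
Squared diffs: [63.6644, 0.0, 13.0885, 0.1014]
Distance = sqrt(76.8543) = 8.7667


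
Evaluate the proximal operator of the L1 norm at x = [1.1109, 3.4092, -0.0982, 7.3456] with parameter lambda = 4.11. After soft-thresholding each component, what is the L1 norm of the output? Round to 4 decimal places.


Soft-thresholding with lambda = 4.11:
prox(1.1109) = sign(1.1109)*max(|1.1109| - 4.11, 0) = 0.0
prox(3.4092) = sign(3.4092)*max(|3.4092| - 4.11, 0) = 0.0
prox(-0.0982) = sign(-0.0982)*max(|-0.0982| - 4.11, 0) = 0.0
prox(7.3456) = sign(7.3456)*max(|7.3456| - 4.11, 0) = 3.2356
prox(x) = [0.0, 0.0, 0.0, 3.2356]
||prox(x)||_1 = 0.0 + 0.0 + 0.0 + 3.2356 = 3.2356


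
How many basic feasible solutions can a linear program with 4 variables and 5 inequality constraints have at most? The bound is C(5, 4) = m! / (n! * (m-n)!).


Each vertex corresponds to some choice of n active constraints out of m, so the number of vertices is at most C(m, n) = m! / (n!(m-n)!).
m = 5, n = 4
Numerator: 5 * 4 * 3 * 2
Denominator: 4! = 24
C(5, 4) = 5


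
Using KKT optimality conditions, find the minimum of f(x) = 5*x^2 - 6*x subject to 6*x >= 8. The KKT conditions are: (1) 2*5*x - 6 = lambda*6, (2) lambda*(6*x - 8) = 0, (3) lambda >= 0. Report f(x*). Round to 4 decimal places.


Step 1: Try lambda = 0 (constraint inactive).
x_unc = 6/(2*5) = 0.6
Check: 6*0.6 = 3.6 < 8 -- violated!
Step 2: Constraint must be active: 6*x = 8
x* = 8/6 = 4/3 = 1.3333 (rounded; the exact value 4/3 is used below)
lambda = (2*5*(4/3) - 6)/6 = 1.2222
Step 3: Compute optimal value.
f(x*) = 5*(4/3)^2 - 6*(4/3) = 0.8889


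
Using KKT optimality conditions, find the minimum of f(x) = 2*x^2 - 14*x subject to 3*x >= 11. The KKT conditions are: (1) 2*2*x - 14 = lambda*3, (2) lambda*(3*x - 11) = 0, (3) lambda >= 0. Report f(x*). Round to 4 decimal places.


Step 1: Try lambda = 0 (constraint inactive).
x_unc = 14/(2*2) = 3.5
Check: 3*3.5 = 10.5 < 11 -- violated!
Step 2: Constraint must be active: 3*x = 11
x* = 11/3 = 3.6667 (rounded; the exact value 11/3 is used below)
lambda = (2*2*(11/3) - 14)/3 = 0.2222
Step 3: Compute optimal value.
f(x*) = 2*(11/3)^2 - 14*(11/3) = -24.4444


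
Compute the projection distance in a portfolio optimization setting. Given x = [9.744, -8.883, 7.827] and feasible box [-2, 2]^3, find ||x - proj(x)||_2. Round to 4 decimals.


Project each component onto [-2, 2].
clip(9.744) = 2.0, clip(-8.883) = -2.0, clip(7.827) = 2.0
Projection = [2.0, -2.0, 2.0]
Squared diffs: [59.9695, 47.3757, 33.9539]
Distance = sqrt(141.2991) = 11.8869


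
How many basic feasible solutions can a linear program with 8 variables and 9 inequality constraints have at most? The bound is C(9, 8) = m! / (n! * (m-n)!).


Each vertex corresponds to some choice of n active constraints out of m, so the number of vertices is at most C(m, n) = m! / (n!(m-n)!).
m = 9, n = 8
Numerator: 9 * 8 * 7 * 6 * 5 * 4 * 3 * 2
Denominator: 8! = 40320
C(9, 8) = 9


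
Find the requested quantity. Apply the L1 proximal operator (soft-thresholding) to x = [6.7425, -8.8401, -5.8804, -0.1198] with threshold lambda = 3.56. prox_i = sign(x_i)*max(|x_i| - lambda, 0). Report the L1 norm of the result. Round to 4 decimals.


Soft-thresholding with lambda = 3.56:
prox(6.7425) = sign(6.7425)*max(|6.7425| - 3.56, 0) = 3.1825
prox(-8.8401) = sign(-8.8401)*max(|-8.8401| - 3.56, 0) = -5.2801
prox(-5.8804) = sign(-5.8804)*max(|-5.8804| - 3.56, 0) = -2.3204
prox(-0.1198) = sign(-0.1198)*max(|-0.1198| - 3.56, 0) = 0.0
prox(x) = [3.1825, -5.2801, -2.3204, 0.0]
||prox(x)||_1 = 3.1825 + 5.2801 + 2.3204 + 0.0 = 10.783


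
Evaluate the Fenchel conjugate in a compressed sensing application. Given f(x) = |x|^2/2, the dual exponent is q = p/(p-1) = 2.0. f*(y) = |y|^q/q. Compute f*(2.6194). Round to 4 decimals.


The conjugate exponent q satisfies 1/p + 1/q = 1.
p = 2, so q = 2/(2 - 1) = 2.0
|y|^q = 2.6194^2.0 = 6.8613
f*(2.6194) = 6.8613 / 2.0 = 3.4306


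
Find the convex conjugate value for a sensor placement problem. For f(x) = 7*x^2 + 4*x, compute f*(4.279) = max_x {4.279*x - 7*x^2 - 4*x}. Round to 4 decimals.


f*(y) = sup_x {y*x - a*x^2 - b*x} = sup_x {(y-b)*x - a*x^2}
FOC: (y - b) - 2a*x = 0 => x* = (y - b)/(2a)
x* = (4.279 - 4)/(2*7) = 0.0199
f*(4.279) = (y-b)^2/(4a) = (4.279 - 4)^2/(4*7)
= 0.0778/28 = 0.0028


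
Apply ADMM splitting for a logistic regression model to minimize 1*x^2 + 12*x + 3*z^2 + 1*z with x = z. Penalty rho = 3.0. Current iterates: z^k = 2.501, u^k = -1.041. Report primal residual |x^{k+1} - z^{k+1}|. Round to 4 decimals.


ADMM iteration with rho = 3.0, z^k = 2.501, u^k = -1.041
Step 1: x-update.
Minimize 1*x^2 + 12*x + (3.0/2)*(x - 2.501 - 1.041)^2
FOC: (2*1 + 3.0)*x = -12 + 3.0*(2.501 + 1.041)
x^{k+1} = -0.2748
Step 2: z-update.
Minimize 3*z^2 + 1*z + (3.0/2)*(-0.2748 - z - 1.041)^2
FOC: (2*3 + 3.0)*z = -1 + 3.0*(-0.2748 - 1.041)
z^{k+1} = -0.5497
Step 3: u-update.
u^{k+1} = -1.041 - 0.2748 + 0.5497 = -0.7661
Step 4: Primal residual = |-0.2748 + 0.5497| = 0.2749


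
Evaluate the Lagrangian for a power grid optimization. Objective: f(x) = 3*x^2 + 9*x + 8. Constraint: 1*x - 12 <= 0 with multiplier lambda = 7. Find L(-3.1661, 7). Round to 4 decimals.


Step 1: Evaluate f(x).
f(-3.1661) = 3*(-3.1661)^2 + 9*(-3.1661) + 8 = 9.5777
Step 2: Evaluate g(x).
g(-3.1661) = 1*-3.1661 - 12 = -15.1661
Step 3: Compute Lagrangian.
L = 9.5777 + 7*-15.1661 = -96.585


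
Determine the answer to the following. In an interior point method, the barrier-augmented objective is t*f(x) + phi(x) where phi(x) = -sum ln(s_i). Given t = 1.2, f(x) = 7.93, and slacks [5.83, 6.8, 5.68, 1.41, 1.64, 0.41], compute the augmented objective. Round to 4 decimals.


Step 1: Compute log-barrier.
ln values: [1.763, 1.9169, 1.737, 0.3436, 0.4947, -0.8916]
phi = -(1.763 + 1.9169 + 1.737 + 0.3436 + 0.4947 - 0.8916) = -5.3636
Step 2: Compute augmented objective.
t*f(x) = 1.2*7.93 = 9.516
Total = 9.516 - 5.3636 = 4.1524


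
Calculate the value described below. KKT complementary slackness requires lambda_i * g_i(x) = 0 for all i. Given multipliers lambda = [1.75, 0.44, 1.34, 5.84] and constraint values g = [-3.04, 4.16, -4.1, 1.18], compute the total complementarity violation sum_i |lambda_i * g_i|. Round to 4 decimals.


KKT complementary slackness check:
lambda_1 * g_1 = 1.75 * -3.04 = -5.32
lambda_2 * g_2 = 0.44 * 4.16 = 1.8304
lambda_3 * g_3 = 1.34 * -4.1 = -5.494
lambda_4 * g_4 = 5.84 * 1.18 = 6.8912
Total violation = 5.32 + 1.8304 + 5.494 + 6.8912 = 19.5356


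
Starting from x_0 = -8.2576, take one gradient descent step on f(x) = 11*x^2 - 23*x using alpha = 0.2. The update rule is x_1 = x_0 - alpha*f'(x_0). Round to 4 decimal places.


We compute the gradient at x_0 and apply the update.
f'(x) = 22*x - 23
f'(-8.2576) = 22*-8.2576 - 23 = -204.6672
x_1 = -8.2576 - 0.2*-204.6672 = 32.6758


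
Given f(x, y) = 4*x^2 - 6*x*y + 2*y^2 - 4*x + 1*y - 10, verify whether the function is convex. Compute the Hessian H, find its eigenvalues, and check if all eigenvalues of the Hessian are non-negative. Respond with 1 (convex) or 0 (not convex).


The Hessian of f(x,y) = 4*x^2 - 6*x*y + 2*y^2 - 4*x + 1*y - 10 is:
H = [[8, -6], [-6, 4]]
Trace = 8 + 4 = 12
Determinant = 8*4 - (-6)^2 = -4
Discriminant = (12)^2 - 4*-4 = 160.0
Eigenvalues: lambda_1 = -0.3246, lambda_2 = 12.3246
The function is not convex.

0


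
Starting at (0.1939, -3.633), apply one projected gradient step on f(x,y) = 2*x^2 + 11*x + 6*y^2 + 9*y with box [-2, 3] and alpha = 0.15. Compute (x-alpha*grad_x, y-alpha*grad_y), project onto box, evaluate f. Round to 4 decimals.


Step 1: Compute gradient at (0.1939, -3.633).
grad_x = 2*2*0.1939 + 11 = 11.7756
grad_y = 2*6*-3.633 + 9 = -34.596
Step 2: Gradient step.
x_raw = 0.1939 - 0.15*11.7756 = -1.5724
y_raw = -3.633 - 0.15*-34.596 = 1.5564
Step 3: Project onto [-2, 3].
x_proj = clip(-1.5724) = -1.5724
y_proj = clip(1.5564) = 1.5564
Step 4: Evaluate f.
f(-1.5724, 1.5564) = 16.1902


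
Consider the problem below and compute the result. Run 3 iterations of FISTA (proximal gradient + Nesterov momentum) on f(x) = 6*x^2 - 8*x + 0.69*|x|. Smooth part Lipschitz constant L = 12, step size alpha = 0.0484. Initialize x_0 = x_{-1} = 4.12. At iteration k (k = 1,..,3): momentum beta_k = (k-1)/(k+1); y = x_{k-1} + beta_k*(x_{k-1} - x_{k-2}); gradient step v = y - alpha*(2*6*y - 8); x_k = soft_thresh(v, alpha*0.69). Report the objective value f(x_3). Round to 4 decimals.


FISTA on f(x) = 6*x^2 - 8*x + 0.69*|x|
L = 12, alpha = 0.0484
Iteration 1: beta = 0.0, y = 4.12 + 0.0*(4.12 - 4.12) = 4.12
  grad(y) = 41.44, v = y - alpha*grad = 2.1143
  prox(v) = soft_thresh(2.1143, 0.0334) = 2.0809
Iteration 2: beta = 0.3333, y = 2.0809 + 0.3333*(2.0809 - 4.12) = 1.4012
  grad(y) = 8.8145, v = y - alpha*grad = 0.9746
  prox(v) = soft_thresh(0.9746, 0.0334) = 0.9412
Iteration 3: beta = 0.5, y = 0.9412 + 0.5*(0.9412 - 2.0809) = 0.3713
  grad(y) = -3.544, v = y - alpha*grad = 0.5429
  prox(v) = soft_thresh(0.5429, 0.0334) = 0.5095
f(x_3) = 6*0.5095^2 - 8*0.5095 + 0.69*|0.5095| = -2.1669


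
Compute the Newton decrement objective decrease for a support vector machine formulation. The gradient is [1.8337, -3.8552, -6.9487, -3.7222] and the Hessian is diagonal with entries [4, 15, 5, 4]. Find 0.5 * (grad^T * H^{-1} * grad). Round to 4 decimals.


Step 1: H is diagonal, so H^(-1) * g = [0.4584, -0.257, -1.3897, -0.9306].
Step 2: g^T H^(-1) g = sum_i g_i^2 / H_ii
  = (1.8337)^2/4 + (-3.8552)^2/15 + (-6.9487)^2/5 + (-3.7222)^2/4
  = 0.8406 + 0.9908 + 9.6569 + 3.4637 = 14.952
Step 3: Objective decrease = 0.5 * g^T H^(-1) g = 7.476


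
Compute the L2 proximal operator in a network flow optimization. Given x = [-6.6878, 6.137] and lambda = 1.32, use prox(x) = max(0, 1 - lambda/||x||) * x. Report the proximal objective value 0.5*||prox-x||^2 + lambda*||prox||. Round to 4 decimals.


Step 1: Compute ||x||.
||x|| = 9.0769
Step 2: Compute scaling factor.
scale = max(0, 1 - 1.32/9.0769) = 0.8546
Step 3: prox(x) = [-5.7152, 5.2445]
||prox(x)|| = 7.7569
Step 4: Proximal objective.
0.5*||prox-x||^2 = 0.8712
lambda*||prox|| = 10.2391
Total = 11.1103


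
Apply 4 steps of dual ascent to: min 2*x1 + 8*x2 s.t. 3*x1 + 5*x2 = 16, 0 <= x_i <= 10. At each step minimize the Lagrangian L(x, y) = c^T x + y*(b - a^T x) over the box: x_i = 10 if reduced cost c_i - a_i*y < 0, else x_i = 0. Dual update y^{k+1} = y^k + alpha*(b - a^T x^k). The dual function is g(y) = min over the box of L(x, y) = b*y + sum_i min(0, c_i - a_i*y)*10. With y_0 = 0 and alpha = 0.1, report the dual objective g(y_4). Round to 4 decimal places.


Dual ascent for LP: min 2*x1 + 8*x2, 3*x1 + 5*x2 = 16, 0 <= x_i <= 10
Step 1: y^k = 0.0, reduced costs: (2.0, 8.0)
  x^k = (0.0, 0.0), subgradient = b - a^T x = 16.0
  y^{k+1} = 0.0 + 0.1*16.0 = 1.6
Step 2: y^k = 1.6, reduced costs: (-2.8, 0.0)
  x^k = (10.0, 0.0), subgradient = b - a^T x = -14.0
  y^{k+1} = 1.6 + 0.1*-14.0 = 0.2
Step 3: y^k = 0.2, reduced costs: (1.4, 7.0)
  x^k = (0.0, 0.0), subgradient = b - a^T x = 16.0
  y^{k+1} = 0.2 + 0.1*16.0 = 1.8
Step 4: y^k = 1.8, reduced costs: (-3.4, -1.0)
  x^k = (10.0, 10.0), subgradient = b - a^T x = -64.0
  y^{k+1} = 1.8 + 0.1*-64.0 = -4.6
Dual objective at y_4 = -4.6: reduced costs (15.8, 31.0), box minimizer x = (0.0, 0.0)
g(y_4) = b*y + (c1 - a1*y)*x1 + (c2 - a2*y)*x2 = 16*(-4.6) + 15.8*0.0 + 31.0*0.0 = -73.6 + 0.0 + 0.0 = -73.6


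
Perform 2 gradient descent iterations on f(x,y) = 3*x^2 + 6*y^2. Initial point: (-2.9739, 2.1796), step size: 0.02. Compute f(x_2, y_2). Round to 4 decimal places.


Gradient descent on f(x,y) = 3*x^2 + 6*y^2.
Starting point: (-2.9739, 2.1796), alpha = 0.02
Step 1: grad_x = 2*3*-2.9739 = -17.8434, grad_y = 2*6*2.1796 = 26.1552
  x_1 = -2.9739 - 0.02*-17.8434 = -2.617
  y_1 = 2.1796 - 0.02*26.1552 = 1.6565
Step 2: grad_x = 2*3*-2.617 = -15.7022, grad_y = 2*6*1.6565 = 19.878
  x_2 = -2.617 - 0.02*-15.7022 = -2.303
  y_2 = 1.6565 - 0.02*19.878 = 1.2589
f(-2.303, 1.2589) = 3*(-2.303)^2 + 6*1.2589^2 = 25.4208


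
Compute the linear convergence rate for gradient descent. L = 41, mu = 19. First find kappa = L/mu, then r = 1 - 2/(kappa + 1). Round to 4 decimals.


Step 1: Compute the condition number.
kappa = L/mu = 41/19 = 2.1579
Step 2: Compute the convergence rate.
r = 1 - 2/(kappa + 1) = 1 - 2*mu/(L + mu) = (L - mu)/(L + mu) = 22/60 = 0.3667


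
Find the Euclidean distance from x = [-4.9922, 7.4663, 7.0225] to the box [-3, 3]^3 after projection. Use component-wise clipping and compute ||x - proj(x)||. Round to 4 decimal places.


Project each component onto [-3, 3].
clip(-4.9922) = -3.0, clip(7.4663) = 3.0, clip(7.0225) = 3.0
Projection = [-3.0, 3.0, 3.0]
Squared diffs: [3.9689, 19.9478, 16.1805]
Distance = sqrt(40.0972) = 6.3322


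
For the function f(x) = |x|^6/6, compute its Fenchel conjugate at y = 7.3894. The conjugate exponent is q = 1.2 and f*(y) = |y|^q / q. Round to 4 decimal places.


The conjugate exponent q satisfies 1/p + 1/q = 1.
p = 6, so q = 6/(6 - 1) = 1.2
|y|^q = 7.3894^1.2 = 11.0238
f*(7.3894) = 11.0238 / 1.2 = 9.1865


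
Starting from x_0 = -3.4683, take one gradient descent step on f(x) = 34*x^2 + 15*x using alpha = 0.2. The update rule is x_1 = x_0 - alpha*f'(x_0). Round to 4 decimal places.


We compute the gradient at x_0 and apply the update.
f'(x) = 68*x + 15
f'(-3.4683) = 68*-3.4683 + 15 = -220.8444
x_1 = -3.4683 - 0.2*-220.8444 = 40.7006


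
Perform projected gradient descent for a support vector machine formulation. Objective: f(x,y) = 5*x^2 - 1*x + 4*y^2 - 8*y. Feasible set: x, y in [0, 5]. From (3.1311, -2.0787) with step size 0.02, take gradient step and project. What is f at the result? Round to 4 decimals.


Step 1: Compute gradient at (3.1311, -2.0787).
grad_x = 2*5*3.1311 - 1 = 30.311
grad_y = 2*4*-2.0787 - 8 = -24.6296
Step 2: Gradient step.
x_raw = 3.1311 - 0.02*30.311 = 2.5249
y_raw = -2.0787 - 0.02*-24.6296 = -1.5861
Step 3: Project onto [0, 5].
x_proj = clip(2.5249) = 2.5249
y_proj = clip(-1.5861) = 0.0
Step 4: Evaluate f.
f(2.5249, 0.0) = 29.3502


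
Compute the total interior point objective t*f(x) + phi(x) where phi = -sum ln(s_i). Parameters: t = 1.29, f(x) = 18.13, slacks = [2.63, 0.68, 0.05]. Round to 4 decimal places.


Step 1: Compute log-barrier.
ln values: [0.967, -0.3857, -2.9957]
phi = -(0.967 - 0.3857 - 2.9957) = 2.4144
Step 2: Compute augmented objective.
t*f(x) = 1.29*18.13 = 23.3877
Total = 23.3877 + 2.4144 = 25.8021


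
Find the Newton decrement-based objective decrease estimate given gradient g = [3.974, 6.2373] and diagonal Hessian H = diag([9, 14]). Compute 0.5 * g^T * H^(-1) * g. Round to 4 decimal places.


Step 1: H is diagonal, so H^(-1) * g = [0.4416, 0.4455].
Step 2: g^T H^(-1) g = sum_i g_i^2 / H_ii
  = (3.974)^2/9 + (6.2373)^2/14
  = 1.7547 + 2.7789 = 4.5336
Step 3: Objective decrease = 0.5 * g^T H^(-1) g = 2.2668


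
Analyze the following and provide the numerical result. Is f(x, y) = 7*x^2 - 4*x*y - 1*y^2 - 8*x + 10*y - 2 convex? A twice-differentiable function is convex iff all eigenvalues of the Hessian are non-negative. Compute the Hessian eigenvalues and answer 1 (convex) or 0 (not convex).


The Hessian of f(x,y) = 7*x^2 - 4*x*y - 1*y^2 - 8*x + 10*y - 2 is:
H = [[14, -4], [-4, -2]]
Trace = 14 - 2 = 12
Determinant = 14*-2 - (-4)^2 = -44
Discriminant = (12)^2 - 4*-44 = 320.0
Eigenvalues: lambda_1 = -2.9443, lambda_2 = 14.9443
The function is not convex.

0


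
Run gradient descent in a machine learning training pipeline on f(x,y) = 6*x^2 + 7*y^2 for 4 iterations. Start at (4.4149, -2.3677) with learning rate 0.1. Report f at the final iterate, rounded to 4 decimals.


Gradient descent on f(x,y) = 6*x^2 + 7*y^2.
Starting point: (4.4149, -2.3677), alpha = 0.1
Step 1: grad_x = 2*6*4.4149 = 52.9788, grad_y = 2*7*-2.3677 = -33.1478
  x_1 = 4.4149 - 0.1*52.9788 = -0.883
  y_1 = -2.3677 - 0.1*-33.1478 = 0.9471
Step 2: grad_x = 2*6*-0.883 = -10.5958, grad_y = 2*7*0.9471 = 13.2591
  x_2 = -0.883 - 0.1*-10.5958 = 0.1766
  y_2 = 0.9471 - 0.1*13.2591 = -0.3788
Step 3: grad_x = 2*6*0.1766 = 2.1192, grad_y = 2*7*-0.3788 = -5.3036
  x_3 = 0.1766 - 0.1*2.1192 = -0.0353
  y_3 = -0.3788 - 0.1*-5.3036 = 0.1515
Step 4: grad_x = 2*6*-0.0353 = -0.4238, grad_y = 2*7*0.1515 = 2.1215
  x_4 = -0.0353 - 0.1*-0.4238 = 0.0071
  y_4 = 0.1515 - 0.1*2.1215 = -0.0606
f(0.0071, -0.0606) = 6*0.0071^2 + 7*(-0.0606)^2 = 0.026


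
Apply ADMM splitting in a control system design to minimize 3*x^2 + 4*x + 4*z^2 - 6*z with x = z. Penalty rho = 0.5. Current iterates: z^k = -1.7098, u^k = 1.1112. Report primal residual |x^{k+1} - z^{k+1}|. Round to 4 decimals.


ADMM iteration with rho = 0.5, z^k = -1.7098, u^k = 1.1112
Step 1: x-update.
Minimize 3*x^2 + 4*x + (0.5/2)*(x + 1.7098 + 1.1112)^2
FOC: (2*3 + 0.5)*x = -4 + 0.5*(-1.7098 - 1.1112)
x^{k+1} = -0.8324
Step 2: z-update.
Minimize 4*z^2 - 6*z + (0.5/2)*(-0.8324 - z + 1.1112)^2
FOC: (2*4 + 0.5)*z = 6 + 0.5*(-0.8324 + 1.1112)
z^{k+1} = 0.7223
Step 3: u-update.
u^{k+1} = 1.1112 - 0.8324 - 0.7223 = -0.4435
Step 4: Primal residual = |-0.8324 - 0.7223| = 1.5547


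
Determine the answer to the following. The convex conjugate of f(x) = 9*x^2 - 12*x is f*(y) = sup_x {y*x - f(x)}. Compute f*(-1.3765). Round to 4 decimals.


f*(y) = sup_x {y*x - a*x^2 - b*x} = sup_x {(y-b)*x - a*x^2}
FOC: (y - b) - 2a*x = 0 => x* = (y - b)/(2a)
x* = (-1.3765 + 12)/(2*9) = 0.5902
f*(-1.3765) = (y-b)^2/(4a) = (-1.3765 + 12)^2/(4*9)
= 112.8588/36 = 3.135


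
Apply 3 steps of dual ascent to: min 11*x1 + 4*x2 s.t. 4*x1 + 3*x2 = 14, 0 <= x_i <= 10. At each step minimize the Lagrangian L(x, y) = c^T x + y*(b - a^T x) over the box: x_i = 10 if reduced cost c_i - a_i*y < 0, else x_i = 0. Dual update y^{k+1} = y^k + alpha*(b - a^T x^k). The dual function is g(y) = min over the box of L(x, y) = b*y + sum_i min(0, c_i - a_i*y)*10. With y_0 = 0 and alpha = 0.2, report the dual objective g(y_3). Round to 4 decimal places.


Dual ascent for LP: min 11*x1 + 4*x2, 4*x1 + 3*x2 = 14, 0 <= x_i <= 10
Step 1: y^k = 0.0, reduced costs: (11.0, 4.0)
  x^k = (0.0, 0.0), subgradient = b - a^T x = 14.0
  y^{k+1} = 0.0 + 0.2*14.0 = 2.8
Step 2: y^k = 2.8, reduced costs: (-0.2, -4.4)
  x^k = (10.0, 10.0), subgradient = b - a^T x = -56.0
  y^{k+1} = 2.8 + 0.2*-56.0 = -8.4
Step 3: y^k = -8.4, reduced costs: (44.6, 29.2)
  x^k = (0.0, 0.0), subgradient = b - a^T x = 14.0
  y^{k+1} = -8.4 + 0.2*14.0 = -5.6
Dual objective at y_3 = -5.6: reduced costs (33.4, 20.8), box minimizer x = (0.0, 0.0)
g(y_3) = b*y + (c1 - a1*y)*x1 + (c2 - a2*y)*x2 = 14*(-5.6) + 33.4*0.0 + 20.8*0.0 = -78.4 + 0.0 + 0.0 = -78.4


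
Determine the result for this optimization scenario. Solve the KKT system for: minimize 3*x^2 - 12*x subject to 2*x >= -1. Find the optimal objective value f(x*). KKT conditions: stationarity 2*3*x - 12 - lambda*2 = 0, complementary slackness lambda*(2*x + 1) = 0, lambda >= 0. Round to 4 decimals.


Step 1: Try lambda = 0 (constraint inactive).
Stationarity: 2*3*x - 12 = 0
x* = 12/(2*3) = 2.0
Check constraint: 2*2.0 = 4.0 >= -1 -- satisfied.
Step 2: Compute optimal value.
f(x*) = 3*2.0^2 - 12*2.0 = -12.0


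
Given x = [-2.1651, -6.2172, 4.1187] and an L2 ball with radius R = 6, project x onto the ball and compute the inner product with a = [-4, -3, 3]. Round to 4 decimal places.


Step 1: Compute ||x|| (intermediates to 6 decimals).
||x|| = sqrt((-2.1651)^2 + (-6.2172)^2 + 4.1187^2) = 7.765624
Step 2: Project.
Since ||x|| > R, scale = R/||x|| = 6/7.765624 = 0.772636, proj(x) = scale * x
proj(x) = [-1.672834, -4.803633, 3.182256]
Step 3: Dot product.
a^T * proj(x) = -4*(-1.672834) - 3*(-4.803633) + 3*3.182256 = 30.649


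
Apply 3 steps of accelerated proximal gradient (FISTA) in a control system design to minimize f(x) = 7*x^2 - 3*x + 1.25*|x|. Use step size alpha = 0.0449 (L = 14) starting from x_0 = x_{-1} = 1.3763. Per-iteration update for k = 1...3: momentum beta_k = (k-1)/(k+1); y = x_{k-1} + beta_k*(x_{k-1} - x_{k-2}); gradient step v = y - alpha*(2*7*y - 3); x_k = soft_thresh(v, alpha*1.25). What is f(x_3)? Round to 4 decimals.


FISTA on f(x) = 7*x^2 - 3*x + 1.25*|x|
L = 14, alpha = 0.0449
Iteration 1: beta = 0.0, y = 1.3763 + 0.0*(1.3763 - 1.3763) = 1.3763
  grad(y) = 16.2682, v = y - alpha*grad = 0.6459
  prox(v) = soft_thresh(0.6459, 0.0561) = 0.5897
Iteration 2: beta = 0.3333, y = 0.5897 + 0.3333*(0.5897 - 1.3763) = 0.3275
  grad(y) = 1.5856, v = y - alpha*grad = 0.2563
  prox(v) = soft_thresh(0.2563, 0.0561) = 0.2002
Iteration 3: beta = 0.5, y = 0.2002 + 0.5*(0.2002 - 0.5897) = 0.0055
  grad(y) = -2.9234, v = y - alpha*grad = 0.1367
  prox(v) = soft_thresh(0.1367, 0.0561) = 0.0806
f(x_3) = 7*0.0806^2 - 3*0.0806 + 1.25*|0.0806| = -0.0956


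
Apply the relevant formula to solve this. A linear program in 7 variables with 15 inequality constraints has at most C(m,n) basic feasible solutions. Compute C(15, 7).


Each vertex corresponds to some choice of n active constraints out of m, so the number of vertices is at most C(m, n) = m! / (n!(m-n)!).
m = 15, n = 7
Numerator: 15 * 14 * 13 * 12 * 11 * 10 * 9
Denominator: 7! = 5040
C(15, 7) = 6435


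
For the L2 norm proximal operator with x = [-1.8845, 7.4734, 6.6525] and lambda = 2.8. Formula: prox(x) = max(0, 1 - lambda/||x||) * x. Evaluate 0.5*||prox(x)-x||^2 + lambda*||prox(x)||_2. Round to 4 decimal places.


Step 1: Compute ||x||.
||x|| = 10.1813
Step 2: Compute scaling factor.
scale = max(0, 1 - 2.8/10.1813) = 0.725
Step 3: prox(x) = [-1.3662, 5.4181, 4.823]
||prox(x)|| = 7.3813
Step 4: Proximal objective.
0.5*||prox-x||^2 = 3.92
lambda*||prox|| = 20.6676
Total = 24.5876


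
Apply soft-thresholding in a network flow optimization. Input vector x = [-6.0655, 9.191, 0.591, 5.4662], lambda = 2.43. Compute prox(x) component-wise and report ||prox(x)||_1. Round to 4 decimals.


Soft-thresholding with lambda = 2.43:
prox(-6.0655) = sign(-6.0655)*max(|-6.0655| - 2.43, 0) = -3.6355
prox(9.191) = sign(9.191)*max(|9.191| - 2.43, 0) = 6.761
prox(0.591) = sign(0.591)*max(|0.591| - 2.43, 0) = 0.0
prox(5.4662) = sign(5.4662)*max(|5.4662| - 2.43, 0) = 3.0362
prox(x) = [-3.6355, 6.761, 0.0, 3.0362]
||prox(x)||_1 = 3.6355 + 6.761 + 0.0 + 3.0362 = 13.4327


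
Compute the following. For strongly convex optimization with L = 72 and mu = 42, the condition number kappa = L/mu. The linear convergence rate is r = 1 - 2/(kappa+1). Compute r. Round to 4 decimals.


Step 1: Compute the condition number.
kappa = L/mu = 72/42 = 1.7143
Step 2: Compute the convergence rate.
r = 1 - 2/(kappa + 1) = 1 - 2*mu/(L + mu) = (L - mu)/(L + mu) = 30/114 = 0.2632


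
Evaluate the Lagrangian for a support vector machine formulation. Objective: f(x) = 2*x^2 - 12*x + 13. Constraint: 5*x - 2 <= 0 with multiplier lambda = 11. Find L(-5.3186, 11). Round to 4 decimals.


Step 1: Evaluate f(x).
f(-5.3186) = 2*(-5.3186)^2 - 12*(-5.3186) + 13 = 133.3982
Step 2: Evaluate g(x).
g(-5.3186) = 5*-5.3186 - 2 = -28.593
Step 3: Compute Lagrangian.
L = 133.3982 + 11*-28.593 = -181.1248


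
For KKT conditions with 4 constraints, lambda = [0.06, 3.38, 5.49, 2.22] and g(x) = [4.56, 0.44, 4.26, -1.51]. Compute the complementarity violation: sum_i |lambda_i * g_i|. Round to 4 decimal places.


KKT complementary slackness check:
lambda_1 * g_1 = 0.06 * 4.56 = 0.2736
lambda_2 * g_2 = 3.38 * 0.44 = 1.4872
lambda_3 * g_3 = 5.49 * 4.26 = 23.3874
lambda_4 * g_4 = 2.22 * -1.51 = -3.3522
Total violation = 0.2736 + 1.4872 + 23.3874 + 3.3522 = 28.5004


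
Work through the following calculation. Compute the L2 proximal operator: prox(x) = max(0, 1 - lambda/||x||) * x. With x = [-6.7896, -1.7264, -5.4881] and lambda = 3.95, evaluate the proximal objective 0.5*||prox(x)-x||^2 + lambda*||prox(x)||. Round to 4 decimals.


Step 1: Compute ||x||.
||x|| = 8.8993
Step 2: Compute scaling factor.
scale = max(0, 1 - 3.95/8.8993) = 0.5561
Step 3: prox(x) = [-3.776, -0.9601, -3.0522]
||prox(x)|| = 4.9493
Step 4: Proximal objective.
0.5*||prox-x||^2 = 7.8013
lambda*||prox|| = 19.5497
Total = 27.3512


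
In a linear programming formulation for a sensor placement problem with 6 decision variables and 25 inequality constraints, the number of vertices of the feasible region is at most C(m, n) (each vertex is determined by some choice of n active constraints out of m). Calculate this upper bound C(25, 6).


Each vertex corresponds to some choice of n active constraints out of m, so the number of vertices is at most C(m, n) = m! / (n!(m-n)!).
m = 25, n = 6
Numerator: 25 * 24 * 23 * 22 * 21 * 20
Denominator: 6! = 720
C(25, 6) = 177100


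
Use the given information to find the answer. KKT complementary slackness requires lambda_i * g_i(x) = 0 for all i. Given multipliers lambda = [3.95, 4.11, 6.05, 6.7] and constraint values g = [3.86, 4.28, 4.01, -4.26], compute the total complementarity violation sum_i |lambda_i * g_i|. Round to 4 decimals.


KKT complementary slackness check:
lambda_1 * g_1 = 3.95 * 3.86 = 15.247
lambda_2 * g_2 = 4.11 * 4.28 = 17.5908
lambda_3 * g_3 = 6.05 * 4.01 = 24.2605
lambda_4 * g_4 = 6.7 * -4.26 = -28.542
Total violation = 15.247 + 17.5908 + 24.2605 + 28.542 = 85.6403


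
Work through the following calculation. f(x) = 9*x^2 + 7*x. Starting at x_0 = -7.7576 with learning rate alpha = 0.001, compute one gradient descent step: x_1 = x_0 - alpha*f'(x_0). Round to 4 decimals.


We compute the gradient at x_0 and apply the update.
f'(x) = 18*x + 7
f'(-7.7576) = 18*-7.7576 + 7 = -132.6368
x_1 = -7.7576 - 0.001*-132.6368 = -7.625


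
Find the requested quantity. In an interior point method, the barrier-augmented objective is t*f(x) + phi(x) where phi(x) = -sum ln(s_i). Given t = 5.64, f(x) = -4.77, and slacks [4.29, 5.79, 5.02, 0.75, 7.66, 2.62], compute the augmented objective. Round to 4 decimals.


Step 1: Compute log-barrier.
ln values: [1.4563, 1.7561, 1.6134, -0.2877, 2.036, 0.9632]
phi = -(1.4563 + 1.7561 + 1.6134 - 0.2877 + 2.036 + 0.9632) = -7.5374
Step 2: Compute augmented objective.
t*f(x) = 5.64*-4.77 = -26.9028
Total = -26.9028 - 7.5374 = -34.4402


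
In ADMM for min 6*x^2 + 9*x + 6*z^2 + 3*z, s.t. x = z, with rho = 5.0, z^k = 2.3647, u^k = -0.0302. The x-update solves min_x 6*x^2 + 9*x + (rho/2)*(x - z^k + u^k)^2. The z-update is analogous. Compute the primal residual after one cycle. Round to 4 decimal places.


ADMM iteration with rho = 5.0, z^k = 2.3647, u^k = -0.0302
Step 1: x-update.
Minimize 6*x^2 + 9*x + (5.0/2)*(x - 2.3647 - 0.0302)^2
FOC: (2*6 + 5.0)*x = -9 + 5.0*(2.3647 + 0.0302)
x^{k+1} = 0.175
Step 2: z-update.
Minimize 6*z^2 + 3*z + (5.0/2)*(0.175 - z - 0.0302)^2
FOC: (2*6 + 5.0)*z = -3 + 5.0*(0.175 - 0.0302)
z^{k+1} = -0.1339
Step 3: u-update.
u^{k+1} = -0.0302 + 0.175 + 0.1339 = 0.2787
Step 4: Primal residual = |0.175 + 0.1339| = 0.3089


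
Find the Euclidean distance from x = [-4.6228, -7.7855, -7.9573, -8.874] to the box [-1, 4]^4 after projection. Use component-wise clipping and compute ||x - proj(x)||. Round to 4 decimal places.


Project each component onto [-1, 4].
clip(-4.6228) = -1.0, clip(-7.7855) = -1.0, clip(-7.9573) = -1.0, clip(-8.874) = -1.0
Projection = [-1.0, -1.0, -1.0, -1.0]
Squared diffs: [13.1247, 46.043, 48.404, 61.9999]
Distance = sqrt(169.5716) = 13.022


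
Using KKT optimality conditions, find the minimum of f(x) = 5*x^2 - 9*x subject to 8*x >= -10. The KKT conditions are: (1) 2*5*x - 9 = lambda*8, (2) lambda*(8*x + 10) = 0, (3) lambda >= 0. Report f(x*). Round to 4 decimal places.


Step 1: Try lambda = 0 (constraint inactive).
Stationarity: 2*5*x - 9 = 0
x* = 9/(2*5) = 0.9
Check constraint: 8*0.9 = 7.2 >= -10 -- satisfied.
Step 2: Compute optimal value.
f(x*) = 5*0.9^2 - 9*0.9 = -4.05


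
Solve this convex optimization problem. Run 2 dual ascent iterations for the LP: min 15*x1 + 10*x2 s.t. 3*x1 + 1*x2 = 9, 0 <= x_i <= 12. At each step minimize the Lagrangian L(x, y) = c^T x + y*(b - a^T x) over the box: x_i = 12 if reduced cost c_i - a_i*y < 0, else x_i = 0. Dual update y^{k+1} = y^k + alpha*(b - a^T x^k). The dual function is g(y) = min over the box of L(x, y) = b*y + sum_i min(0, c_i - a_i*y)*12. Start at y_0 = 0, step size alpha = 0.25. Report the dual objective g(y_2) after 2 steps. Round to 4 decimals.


Dual ascent for LP: min 15*x1 + 10*x2, 3*x1 + 1*x2 = 9, 0 <= x_i <= 12
Step 1: y^k = 0.0, reduced costs: (15.0, 10.0)
  x^k = (0.0, 0.0), subgradient = b - a^T x = 9.0
  y^{k+1} = 0.0 + 0.25*9.0 = 2.25
Step 2: y^k = 2.25, reduced costs: (8.25, 7.75)
  x^k = (0.0, 0.0), subgradient = b - a^T x = 9.0
  y^{k+1} = 2.25 + 0.25*9.0 = 4.5
Dual objective at y_2 = 4.5: reduced costs (1.5, 5.5), box minimizer x = (0.0, 0.0)
g(y_2) = b*y + (c1 - a1*y)*x1 + (c2 - a2*y)*x2 = 9*4.5 + 1.5*0.0 + 5.5*0.0 = 40.5 + 0.0 + 0.0 = 40.5


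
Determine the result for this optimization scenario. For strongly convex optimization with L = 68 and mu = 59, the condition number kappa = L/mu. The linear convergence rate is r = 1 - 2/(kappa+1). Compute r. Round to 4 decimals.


Step 1: Compute the condition number.
kappa = L/mu = 68/59 = 1.1525
Step 2: Compute the convergence rate.
r = 1 - 2/(kappa + 1) = 1 - 2*mu/(L + mu) = (L - mu)/(L + mu) = 9/127 = 0.0709


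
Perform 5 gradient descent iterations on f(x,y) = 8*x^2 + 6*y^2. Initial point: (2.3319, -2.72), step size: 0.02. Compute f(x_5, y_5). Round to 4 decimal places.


Gradient descent on f(x,y) = 8*x^2 + 6*y^2.
Starting point: (2.3319, -2.72), alpha = 0.02
Step 1: grad_x = 2*8*2.3319 = 37.3104, grad_y = 2*6*-2.72 = -32.64
  x_1 = 2.3319 - 0.02*37.3104 = 1.5857
  y_1 = -2.72 - 0.02*-32.64 = -2.0672
Step 2: grad_x = 2*8*1.5857 = 25.3711, grad_y = 2*6*-2.0672 = -24.8064
  x_2 = 1.5857 - 0.02*25.3711 = 1.0783
  y_2 = -2.0672 - 0.02*-24.8064 = -1.5711
Step 3: grad_x = 2*8*1.0783 = 17.2523, grad_y = 2*6*-1.5711 = -18.8529
  x_3 = 1.0783 - 0.02*17.2523 = 0.7332
  y_3 = -1.5711 - 0.02*-18.8529 = -1.194
Step 4: grad_x = 2*8*0.7332 = 11.7316, grad_y = 2*6*-1.194 = -14.3282
  x_4 = 0.7332 - 0.02*11.7316 = 0.4986
  y_4 = -1.194 - 0.02*-14.3282 = -0.9075
Step 5: grad_x = 2*8*0.4986 = 7.9775, grad_y = 2*6*-0.9075 = -10.8894
  x_5 = 0.4986 - 0.02*7.9775 = 0.339
  y_5 = -0.9075 - 0.02*-10.8894 = -0.6897
f(0.339, -0.6897) = 8*0.339^2 + 6*(-0.6897)^2 = 3.7734


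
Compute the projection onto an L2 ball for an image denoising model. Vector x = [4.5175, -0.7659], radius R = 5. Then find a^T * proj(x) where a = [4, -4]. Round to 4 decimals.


Step 1: Compute ||x|| (intermediates to 6 decimals).
||x|| = sqrt(4.5175^2 + (-0.7659)^2) = 4.581966
Step 2: Project.
Since ||x|| <= R, proj = x (no scaling needed).
proj(x) = [4.5175, -0.7659]
Step 3: Dot product.
a^T * proj(x) = 4*4.5175 - 4*(-0.7659) = 21.1336


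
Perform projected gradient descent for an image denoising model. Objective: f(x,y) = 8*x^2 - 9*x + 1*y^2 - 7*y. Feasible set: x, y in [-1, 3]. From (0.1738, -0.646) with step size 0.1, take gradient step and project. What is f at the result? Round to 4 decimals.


Step 1: Compute gradient at (0.1738, -0.646).
grad_x = 2*8*0.1738 - 9 = -6.2192
grad_y = 2*1*-0.646 - 7 = -8.292
Step 2: Gradient step.
x_raw = 0.1738 - 0.1*-6.2192 = 0.7957
y_raw = -0.646 - 0.1*-8.292 = 0.1832
Step 3: Project onto [-1, 3].
x_proj = clip(0.7957) = 0.7957
y_proj = clip(0.1832) = 0.1832
Step 4: Evaluate f.
f(0.7957, 0.1832) = -3.345


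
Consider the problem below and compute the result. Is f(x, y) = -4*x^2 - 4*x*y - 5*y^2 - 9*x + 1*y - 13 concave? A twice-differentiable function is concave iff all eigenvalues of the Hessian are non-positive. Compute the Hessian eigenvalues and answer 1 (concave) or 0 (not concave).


The Hessian of f(x,y) = -4*x^2 - 4*x*y - 5*y^2 - 9*x + 1*y - 13 is:
H = [[-8, -4], [-4, -10]]
Trace = -8 - 10 = -18
Determinant = -8*-10 - (-4)^2 = 64
Discriminant = (-18)^2 - 4*64 = 68.0
Eigenvalues: lambda_1 = -13.1231, lambda_2 = -4.8769
The function is concave.

1


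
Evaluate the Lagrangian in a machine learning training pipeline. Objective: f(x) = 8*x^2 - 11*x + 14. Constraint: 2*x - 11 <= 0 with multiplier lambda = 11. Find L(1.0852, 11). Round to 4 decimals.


Step 1: Evaluate f(x).
f(1.0852) = 8*1.0852^2 - 11*1.0852 + 14 = 11.4841
Step 2: Evaluate g(x).
g(1.0852) = 2*1.0852 - 11 = -8.8296
Step 3: Compute Lagrangian.
L = 11.4841 + 11*-8.8296 = -85.6415


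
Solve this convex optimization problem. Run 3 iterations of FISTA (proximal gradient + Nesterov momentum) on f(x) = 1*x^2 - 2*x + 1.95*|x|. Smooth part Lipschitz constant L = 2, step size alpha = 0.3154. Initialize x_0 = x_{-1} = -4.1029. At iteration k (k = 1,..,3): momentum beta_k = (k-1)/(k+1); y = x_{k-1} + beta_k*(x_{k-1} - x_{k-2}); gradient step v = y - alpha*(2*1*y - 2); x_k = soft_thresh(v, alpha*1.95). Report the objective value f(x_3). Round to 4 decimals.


FISTA on f(x) = 1*x^2 - 2*x + 1.95*|x|
L = 2, alpha = 0.3154
Iteration 1: beta = 0.0, y = -4.1029 + 0.0*(-4.1029 + 4.1029) = -4.1029
  grad(y) = -10.2058, v = y - alpha*grad = -0.884
  prox(v) = soft_thresh(-0.884, 0.615) = -0.269
Iteration 2: beta = 0.3333, y = -0.269 + 0.3333*(-0.269 + 4.1029) = 1.009
  grad(y) = 0.018, v = y - alpha*grad = 1.0033
  prox(v) = soft_thresh(1.0033, 0.615) = 0.3883
Iteration 3: beta = 0.5, y = 0.3883 + 0.5*(0.3883 + 0.269) = 0.7169
  grad(y) = -0.5661, v = y - alpha*grad = 0.8955
  prox(v) = soft_thresh(0.8955, 0.615) = 0.2805
f(x_3) = 1*0.2805^2 - 2*0.2805 + 1.95*|0.2805| = 0.0646


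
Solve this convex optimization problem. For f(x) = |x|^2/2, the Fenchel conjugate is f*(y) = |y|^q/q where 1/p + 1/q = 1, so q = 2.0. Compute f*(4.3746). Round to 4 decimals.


The conjugate exponent q satisfies 1/p + 1/q = 1.
p = 2, so q = 2/(2 - 1) = 2.0
|y|^q = 4.3746^2.0 = 19.1371
f*(4.3746) = 19.1371 / 2.0 = 9.5686


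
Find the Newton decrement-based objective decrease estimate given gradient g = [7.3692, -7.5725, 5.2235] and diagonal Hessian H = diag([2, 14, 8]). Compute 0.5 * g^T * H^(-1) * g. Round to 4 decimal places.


Step 1: H is diagonal, so H^(-1) * g = [3.6846, -0.5409, 0.6529].
Step 2: g^T H^(-1) g = sum_i g_i^2 / H_ii
  = (7.3692)^2/2 + (-7.5725)^2/14 + (5.2235)^2/8
  = 27.1526 + 4.0959 + 3.4106 = 34.6591
Step 3: Objective decrease = 0.5 * g^T H^(-1) g = 17.3295
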